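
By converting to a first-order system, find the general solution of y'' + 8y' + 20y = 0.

Let x_1 = y, x_2 = y'. Then x_1' = x_2 and x_2' = -20x_1 - 8x_2.
A = [[0,1],[-20,-8]]; det(A-λI) = λ^2 + 8λ + 20.
Eigenvalues λ = -4 ± 2i.

y(t) = K_1e^(-4t)cos(2t) + K_2e^(-4t)sin(2t)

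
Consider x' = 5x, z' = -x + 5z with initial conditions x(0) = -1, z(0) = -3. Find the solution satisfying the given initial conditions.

Coefficient matrix A = [[5, 0], [-1, 5]].
Characteristic polynomial det(A - λI) = λ^2 - 10λ + 25 = 0.
Single eigenvalue λ = 5 with algebraic multiplicity 2.
Eigenvector v = (0,-1); generalized eigenvector w with (A-λI)w=v is (1,-3).
General solution: e^(5t)[c_1·v + c_2·(t·v + w)].
Applying x(0)=-1, z(0)=-3 gives c_1=6, c_2=-1.

x(t) = -e^(5t), z(t) = te^(5t) - 3e^(5t)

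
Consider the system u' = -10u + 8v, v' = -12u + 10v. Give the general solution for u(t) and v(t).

Coefficient matrix A = [[-10, 8], [-12, 10]].
Characteristic polynomial det(A - λI) = λ^2 - 4 = 0.
Eigenvalues λ = -2, 2.
For λ=-2: (A-λI) row 1 is [-8, 8], so an eigenvector is (-1, -1).
For λ=2: (A-λI) row 1 is [-12, 8], so an eigenvector is (-2, -3).
General solution: K_1e^(-2t)(-1,-1) + K_2e^(2t)(-2,-3).

u(t) = -K_1e^(-2t) - 2K_2e^(2t), v(t) = -K_1e^(-2t) - 3K_2e^(2t)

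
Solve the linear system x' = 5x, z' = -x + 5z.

Coefficient matrix A = [[5, 0], [-1, 5]].
Characteristic polynomial det(A - λI) = λ^2 - 10λ + 25 = 0.
Single eigenvalue λ = 5 with algebraic multiplicity 2.
Eigenvector v = (0,1); generalized eigenvector w with (A-λI)w=v is (-1,-2).
General solution: e^(5t)[c_1·v + c_2·(t·v + w)].

x(t) = -c_2e^(5t), z(t) = c_1e^(5t) + c_2te^(5t) - 2c_2e^(5t)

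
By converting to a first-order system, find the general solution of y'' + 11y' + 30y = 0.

y(t) = c_1e^(-5t) + c_2e^(-6t)

Let x_1 = y, x_2 = y'. Then x_1' = x_2 and x_2' = -30x_1 - 11x_2.
A = [[0,1],[-30,-11]]; det(A-λI) = λ^2 + 11λ + 30.
Eigenvalues λ = -5, -6 with eigenvectors (1,-5), (1,-6).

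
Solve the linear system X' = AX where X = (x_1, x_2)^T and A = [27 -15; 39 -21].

Coefficient matrix A = [[27, -15], [39, -21]].
Characteristic polynomial det(A - λI) = λ^2 - 6λ + 18 = 0.
Eigenvalues λ = 3 ± 3i (complex conjugate pair).
For λ=3+3i: an eigenvector is (2,3) - i(1,2) = (2 - i, 3 - 2i).
A real fundamental pair from Re and Im of e^((3+3i)t)v: X_1 = e^(3t)(cos(3t)·(2,3) + sin(3t)·(1,2)), X_2 = e^(3t)(sin(3t)·(2,3) - cos(3t)·(1,2)).
General solution: K_1X_1 + K_2X_2.

x_1(t) = K_1e^(3t)sin(3t) + 2K_1e^(3t)cos(3t) + 2K_2e^(3t)sin(3t) - K_2e^(3t)cos(3t), x_2(t) = 2K_1e^(3t)sin(3t) + 3K_1e^(3t)cos(3t) + 3K_2e^(3t)sin(3t) - 2K_2e^(3t)cos(3t)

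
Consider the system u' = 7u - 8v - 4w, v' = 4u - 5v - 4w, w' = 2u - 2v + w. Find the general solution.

u(t) = K_1e^(3t) + K_2e^(-t) - 2K_3e^(t), v(t) = K_2e^(-t) - 2K_3e^(t), w(t) = K_1e^(3t) + K_3e^(t)

Coefficient matrix A = [[7, -8, -4], [4, -5, -4], [2, -2, 1]].
det(A - λI) = 0 gives eigenvalues λ = 3, -1, 1.
For λ=3: eigenvector (1,0,1).
For λ=-1: eigenvector (1,1,0).
For λ=1: eigenvector (-2,-2,1).
General solution: K_1e^(3t)(1,0,1) + K_2e^(-t)(1,1,0) + K_3e^(t)(-2,-2,1).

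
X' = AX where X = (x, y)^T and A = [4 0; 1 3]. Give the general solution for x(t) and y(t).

Coefficient matrix A = [[4, 0], [1, 3]].
Characteristic polynomial det(A - λI) = λ^2 - 7λ + 12 = 0.
Eigenvalues λ = 3, 4.
For λ=3: (A-λI) row 1 is [1, 0], so an eigenvector is (0, -1).
For λ=4: (A-λI) row 2 is [1, -1], so an eigenvector is (1, 1).
General solution: C_1e^(3t)(0,-1) + C_2e^(4t)(1,1).

x(t) = C_2e^(4t), y(t) = -C_1e^(3t) + C_2e^(4t)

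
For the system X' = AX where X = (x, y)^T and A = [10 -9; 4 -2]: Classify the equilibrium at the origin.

unstable improper node

A = [[10,-9],[4,-2]]; det(A-λI) = λ^2 - 8λ + 16.
repeated λ = 4 with a single eigenvector.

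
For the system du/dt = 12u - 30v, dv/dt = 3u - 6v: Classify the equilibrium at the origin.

unstable spiral

A = [[12,-30],[3,-6]]; det(A-λI) = λ^2 - 6λ + 18.
λ = 3 ± 3i: positive real part.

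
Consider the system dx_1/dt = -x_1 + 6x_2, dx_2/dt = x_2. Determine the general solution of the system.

Coefficient matrix A = [[-1, 6], [0, 1]].
Characteristic polynomial det(A - λI) = λ^2 - 1 = 0.
Eigenvalues λ = -1, 1.
For λ=-1: (A-λI) row 1 is [0, 6], so an eigenvector is (1, 0).
For λ=1: (A-λI) row 1 is [-2, 6], so an eigenvector is (-3, -1).
General solution: K_1e^(-t)(1,0) + K_2e^(t)(-3,-1).

x_1(t) = K_1e^(-t) - 3K_2e^(t), x_2(t) = -K_2e^(t)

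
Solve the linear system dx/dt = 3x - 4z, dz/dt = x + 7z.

x(t) = 2c_1e^(5t) + 2c_2te^(5t) - c_2e^(5t), z(t) = -c_1e^(5t) - c_2te^(5t)

Coefficient matrix A = [[3, -4], [1, 7]].
Characteristic polynomial det(A - λI) = λ^2 - 10λ + 25 = 0.
Single eigenvalue λ = 5 with algebraic multiplicity 2.
Eigenvector v = (2,-1); generalized eigenvector w with (A-λI)w=v is (-1,0).
General solution: e^(5t)[c_1·v + c_2·(t·v + w)].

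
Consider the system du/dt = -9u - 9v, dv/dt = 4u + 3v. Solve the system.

u(t) = 3c_1e^(-3t) + 3c_2te^(-3t) + c_2e^(-3t), v(t) = -2c_1e^(-3t) - 2c_2te^(-3t) - c_2e^(-3t)

Coefficient matrix A = [[-9, -9], [4, 3]].
Characteristic polynomial det(A - λI) = λ^2 + 6λ + 9 = 0.
Single eigenvalue λ = -3 with algebraic multiplicity 2.
Eigenvector v = (3,-2); generalized eigenvector w with (A-λI)w=v is (1,-1).
General solution: e^(-3t)[c_1·v + c_2·(t·v + w)].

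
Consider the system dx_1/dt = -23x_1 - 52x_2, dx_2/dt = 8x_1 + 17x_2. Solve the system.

Coefficient matrix A = [[-23, -52], [8, 17]].
Characteristic polynomial det(A - λI) = λ^2 + 6λ + 25 = 0.
Eigenvalues λ = -3 ± 4i (complex conjugate pair).
For λ=-3+4i: an eigenvector is (3,-1) - i(-2,1) = (3 + 2i, -1 - i).
A real fundamental pair from Re and Im of e^((-3+4i)t)v: X_1 = e^(-3t)(cos(4t)·(3,-1) + sin(4t)·(-2,1)), X_2 = e^(-3t)(sin(4t)·(3,-1) - cos(4t)·(-2,1)).
General solution: c_1X_1 + c_2X_2.

x_1(t) = -2c_1e^(-3t)sin(4t) + 3c_1e^(-3t)cos(4t) + 3c_2e^(-3t)sin(4t) + 2c_2e^(-3t)cos(4t), x_2(t) = c_1e^(-3t)sin(4t) - c_1e^(-3t)cos(4t) - c_2e^(-3t)sin(4t) - c_2e^(-3t)cos(4t)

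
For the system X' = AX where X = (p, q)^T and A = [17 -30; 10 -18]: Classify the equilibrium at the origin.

saddle

A = [[17,-30],[10,-18]]; det(A-λI) = λ^2 + λ - 6.
λ = -3, 2: opposite signs.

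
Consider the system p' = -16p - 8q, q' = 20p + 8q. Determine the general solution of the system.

p(t) = C_1e^(-4t)sin(4t) - C_1e^(-4t)cos(4t) - C_2e^(-4t)sin(4t) - C_2e^(-4t)cos(4t), q(t) = -2C_1e^(-4t)sin(4t) + C_1e^(-4t)cos(4t) + C_2e^(-4t)sin(4t) + 2C_2e^(-4t)cos(4t)

Coefficient matrix A = [[-16, -8], [20, 8]].
Characteristic polynomial det(A - λI) = λ^2 + 8λ + 32 = 0.
Eigenvalues λ = -4 ± 4i (complex conjugate pair).
For λ=-4+4i: an eigenvector is (-1,1) - i(1,-2) = (-1 - i, 1 + 2i).
A real fundamental pair from Re and Im of e^((-4+4i)t)v: X_1 = e^(-4t)(cos(4t)·(-1,1) + sin(4t)·(1,-2)), X_2 = e^(-4t)(sin(4t)·(-1,1) - cos(4t)·(1,-2)).
General solution: C_1X_1 + C_2X_2.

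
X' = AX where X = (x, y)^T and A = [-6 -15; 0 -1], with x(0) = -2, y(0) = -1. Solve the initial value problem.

Coefficient matrix A = [[-6, -15], [0, -1]].
Characteristic polynomial det(A - λI) = λ^2 + 7λ + 6 = 0.
Eigenvalues λ = -6, -1.
For λ=-6: (A-λI) row 1 is [0, -15], so an eigenvector is (1, 0).
For λ=-1: (A-λI) row 1 is [-5, -15], so an eigenvector is (3, -1).
General solution: K_1e^(-6t)(1,0) + K_2e^(-t)(3,-1).
Applying x(0)=-2, y(0)=-1 gives K_1=-5, K_2=1.

x(t) = 3e^(-t) - 5e^(-6t), y(t) = -e^(-t)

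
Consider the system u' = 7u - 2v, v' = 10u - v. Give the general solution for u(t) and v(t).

Coefficient matrix A = [[7, -2], [10, -1]].
Characteristic polynomial det(A - λI) = λ^2 - 6λ + 13 = 0.
Eigenvalues λ = 3 ± 2i (complex conjugate pair).
For λ=3+2i: an eigenvector is (0,1) - i(-1,-2) = (0 + i, 1 + 2i).
A real fundamental pair from Re and Im of e^((3+2i)t)v: X_1 = e^(3t)(cos(2t)·(0,1) + sin(2t)·(-1,-2)), X_2 = e^(3t)(sin(2t)·(0,1) - cos(2t)·(-1,-2)).
General solution: C_1X_1 + C_2X_2.

u(t) = -C_1e^(3t)sin(2t) + C_2e^(3t)cos(2t), v(t) = -2C_1e^(3t)sin(2t) + C_1e^(3t)cos(2t) + C_2e^(3t)sin(2t) + 2C_2e^(3t)cos(2t)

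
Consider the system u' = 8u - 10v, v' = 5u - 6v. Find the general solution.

Coefficient matrix A = [[8, -10], [5, -6]].
Characteristic polynomial det(A - λI) = λ^2 - 2λ + 2 = 0.
Eigenvalues λ = 1 ± i (complex conjugate pair).
For λ=1+i: an eigenvector is (-1,-1) - i(3,2) = (-1 - 3i, -1 - 2i).
A real fundamental pair from Re and Im of e^((1+i)t)v: X_1 = e^(t)(cos(t)·(-1,-1) + sin(t)·(3,2)), X_2 = e^(t)(sin(t)·(-1,-1) - cos(t)·(3,2)).
General solution: K_1X_1 + K_2X_2.

u(t) = 3K_1e^(t)sin(t) - K_1e^(t)cos(t) - K_2e^(t)sin(t) - 3K_2e^(t)cos(t), v(t) = 2K_1e^(t)sin(t) - K_1e^(t)cos(t) - K_2e^(t)sin(t) - 2K_2e^(t)cos(t)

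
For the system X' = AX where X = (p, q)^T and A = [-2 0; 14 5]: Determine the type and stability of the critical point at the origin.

saddle

A = [[-2,0],[14,5]]; det(A-λI) = λ^2 - 3λ - 10.
λ = 5, -2: opposite signs.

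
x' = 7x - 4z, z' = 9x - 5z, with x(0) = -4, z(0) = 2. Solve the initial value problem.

x(t) = -32te^(t) - 4e^(t), z(t) = -48te^(t) + 2e^(t)

Coefficient matrix A = [[7, -4], [9, -5]].
Characteristic polynomial det(A - λI) = λ^2 - 2λ + 1 = 0.
Single eigenvalue λ = 1 with algebraic multiplicity 2.
Eigenvector v = (2,3); generalized eigenvector w with (A-λI)w=v is (-1,-2).
General solution: e^(t)[C_1·v + C_2·(t·v + w)].
Applying x(0)=-4, z(0)=2 gives C_1=-10, C_2=-16.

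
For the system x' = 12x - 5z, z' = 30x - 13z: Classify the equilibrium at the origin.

A = [[12,-5],[30,-13]]; det(A-λI) = λ^2 + λ - 6.
λ = 2, -3: opposite signs.

saddle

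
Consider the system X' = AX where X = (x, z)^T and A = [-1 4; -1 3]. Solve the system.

Coefficient matrix A = [[-1, 4], [-1, 3]].
Characteristic polynomial det(A - λI) = λ^2 - 2λ + 1 = 0.
Single eigenvalue λ = 1 with algebraic multiplicity 2.
Eigenvector v = (2,1); generalized eigenvector w with (A-λI)w=v is (3,2).
General solution: e^(t)[c_1·v + c_2·(t·v + w)].

x(t) = 2c_1e^(t) + 2c_2te^(t) + 3c_2e^(t), z(t) = c_1e^(t) + c_2te^(t) + 2c_2e^(t)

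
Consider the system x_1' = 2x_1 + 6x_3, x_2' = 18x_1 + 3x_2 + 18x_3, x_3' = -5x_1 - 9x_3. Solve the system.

x_1(t) = K_1e^(-4t) + 6K_3e^(-3t), x_2(t) = K_2e^(3t) - 3K_3e^(-3t), x_3(t) = -K_1e^(-4t) - 5K_3e^(-3t)

Coefficient matrix A = [[2, 0, 6], [18, 3, 18], [-5, 0, -9]].
det(A - λI) = 0 gives eigenvalues λ = -4, 3, -3.
For λ=-4: eigenvector (1,0,-1).
For λ=3: eigenvector (0,1,0).
For λ=-3: eigenvector (6,-3,-5).
General solution: K_1e^(-4t)(1,0,-1) + K_2e^(3t)(0,1,0) + K_3e^(-3t)(6,-3,-5).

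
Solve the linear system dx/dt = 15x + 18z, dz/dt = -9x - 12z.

x(t) = C_1e^(-3t) + 2C_2e^(6t), z(t) = -C_1e^(-3t) - C_2e^(6t)

Coefficient matrix A = [[15, 18], [-9, -12]].
Characteristic polynomial det(A - λI) = λ^2 - 3λ - 18 = 0.
Eigenvalues λ = -3, 6.
For λ=-3: (A-λI) row 1 is [18, 18], so an eigenvector is (1, -1).
For λ=6: (A-λI) row 1 is [9, 18], so an eigenvector is (2, -1).
General solution: C_1e^(-3t)(1,-1) + C_2e^(6t)(2,-1).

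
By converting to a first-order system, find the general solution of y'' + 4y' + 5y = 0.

y(t) = C_1e^(-2t)cos(t) + C_2e^(-2t)sin(t)

Let x_1 = y, x_2 = y'. Then x_1' = x_2 and x_2' = -5x_1 - 4x_2.
A = [[0,1],[-5,-4]]; det(A-λI) = λ^2 + 4λ + 5.
Eigenvalues λ = -2 ± i.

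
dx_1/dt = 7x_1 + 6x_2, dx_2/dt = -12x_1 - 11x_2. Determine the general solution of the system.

x_1(t) = -c_1e^(t) + c_2e^(-5t), x_2(t) = c_1e^(t) - 2c_2e^(-5t)

Coefficient matrix A = [[7, 6], [-12, -11]].
Characteristic polynomial det(A - λI) = λ^2 + 4λ - 5 = 0.
Eigenvalues λ = 1, -5.
For λ=1: (A-λI) row 1 is [6, 6], so an eigenvector is (-1, 1).
For λ=-5: (A-λI) row 1 is [12, 6], so an eigenvector is (1, -2).
General solution: c_1e^(t)(-1,1) + c_2e^(-5t)(1,-2).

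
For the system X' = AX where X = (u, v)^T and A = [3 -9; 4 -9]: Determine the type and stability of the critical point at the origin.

stable improper node

A = [[3,-9],[4,-9]]; det(A-λI) = λ^2 + 6λ + 9.
repeated λ = -3 with a single eigenvector.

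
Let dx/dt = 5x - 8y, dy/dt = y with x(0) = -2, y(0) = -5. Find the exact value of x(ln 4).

8152

A = [[5,-8],[0,1]]; eigenvalues λ = 5, 1.
Eigenvectors: (-1,0) for λ=5, (-2,-1) for λ=1.
From the initial condition, c_1 = -8, c_2 = 5.
x(ln 4) = (-8)(4^5)(-1) + (5)(4^1)(-2) = 8152.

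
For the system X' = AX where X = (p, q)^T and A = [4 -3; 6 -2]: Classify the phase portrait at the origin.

A = [[4,-3],[6,-2]]; det(A-λI) = λ^2 - 2λ + 10.
λ = 1 ± 3i: positive real part.

unstable spiral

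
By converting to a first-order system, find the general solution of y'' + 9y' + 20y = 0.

y(t) = K_1e^(-5t) + K_2e^(-4t)

Let x_1 = y, x_2 = y'. Then x_1' = x_2 and x_2' = -20x_1 - 9x_2.
A = [[0,1],[-20,-9]]; det(A-λI) = λ^2 + 9λ + 20.
Eigenvalues λ = -5, -4 with eigenvectors (1,-5), (1,-4).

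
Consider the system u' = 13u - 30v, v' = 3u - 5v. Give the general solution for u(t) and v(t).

u(t) = 3K_1e^(4t)sin(3t) + K_1e^(4t)cos(3t) + K_2e^(4t)sin(3t) - 3K_2e^(4t)cos(3t), v(t) = K_1e^(4t)sin(3t) - K_2e^(4t)cos(3t)

Coefficient matrix A = [[13, -30], [3, -5]].
Characteristic polynomial det(A - λI) = λ^2 - 8λ + 25 = 0.
Eigenvalues λ = 4 ± 3i (complex conjugate pair).
For λ=4+3i: an eigenvector is (1,0) - i(3,1) = (1 - 3i, 0 - i).
A real fundamental pair from Re and Im of e^((4+3i)t)v: X_1 = e^(4t)(cos(3t)·(1,0) + sin(3t)·(3,1)), X_2 = e^(4t)(sin(3t)·(1,0) - cos(3t)·(3,1)).
General solution: K_1X_1 + K_2X_2.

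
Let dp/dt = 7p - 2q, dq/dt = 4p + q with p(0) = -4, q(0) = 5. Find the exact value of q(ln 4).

A = [[7,-2],[4,1]]; eigenvalues λ = 3, 5.
Eigenvectors: (1,2) for λ=3, (-1,-1) for λ=5.
From the initial condition, c_1 = 9, c_2 = 13.
q(ln 4) = (9)(4^3)(2) + (13)(4^5)(-1) = -12160.

-12160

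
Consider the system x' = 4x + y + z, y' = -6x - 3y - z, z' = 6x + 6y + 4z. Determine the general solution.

x(t) = -K_2e^(3t) + K_3e^(4t), y(t) = -K_1e^(-2t) + K_2e^(3t) - K_3e^(4t), z(t) = K_1e^(-2t) + K_3e^(4t)

Coefficient matrix A = [[4, 1, 1], [-6, -3, -1], [6, 6, 4]].
det(A - λI) = 0 gives eigenvalues λ = -2, 3, 4.
For λ=-2: eigenvector (0,-1,1).
For λ=3: eigenvector (-1,1,0).
For λ=4: eigenvector (1,-1,1).
General solution: K_1e^(-2t)(0,-1,1) + K_2e^(3t)(-1,1,0) + K_3e^(4t)(1,-1,1).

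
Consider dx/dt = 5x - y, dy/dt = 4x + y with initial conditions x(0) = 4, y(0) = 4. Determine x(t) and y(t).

x(t) = 4te^(3t) + 4e^(3t), y(t) = 8te^(3t) + 4e^(3t)

Coefficient matrix A = [[5, -1], [4, 1]].
Characteristic polynomial det(A - λI) = λ^2 - 6λ + 9 = 0.
Single eigenvalue λ = 3 with algebraic multiplicity 2.
Eigenvector v = (1,2); generalized eigenvector w with (A-λI)w=v is (1,1).
General solution: e^(3t)[C_1·v + C_2·(t·v + w)].
Applying x(0)=4, y(0)=4 gives C_1=0, C_2=4.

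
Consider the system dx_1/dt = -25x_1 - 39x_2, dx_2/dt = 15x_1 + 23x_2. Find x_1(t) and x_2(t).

Coefficient matrix A = [[-25, -39], [15, 23]].
Characteristic polynomial det(A - λI) = λ^2 + 2λ + 10 = 0.
Eigenvalues λ = -1 ± 3i (complex conjugate pair).
For λ=-1+3i: an eigenvector is (3,-2) - i(2,-1) = (3 - 2i, -2 + i).
A real fundamental pair from Re and Im of e^((-1+3i)t)v: X_1 = e^(-t)(cos(3t)·(3,-2) + sin(3t)·(2,-1)), X_2 = e^(-t)(sin(3t)·(3,-2) - cos(3t)·(2,-1)).
General solution: C_1X_1 + C_2X_2.

x_1(t) = 2C_1e^(-t)sin(3t) + 3C_1e^(-t)cos(3t) + 3C_2e^(-t)sin(3t) - 2C_2e^(-t)cos(3t), x_2(t) = -C_1e^(-t)sin(3t) - 2C_1e^(-t)cos(3t) - 2C_2e^(-t)sin(3t) + C_2e^(-t)cos(3t)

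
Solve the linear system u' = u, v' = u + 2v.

Coefficient matrix A = [[1, 0], [1, 2]].
Characteristic polynomial det(A - λI) = λ^2 - 3λ + 2 = 0.
Eigenvalues λ = 2, 1.
For λ=2: (A-λI) row 1 is [-1, 0], so an eigenvector is (0, 1).
For λ=1: (A-λI) row 2 is [1, 1], so an eigenvector is (-1, 1).
General solution: C_1e^(2t)(0,1) + C_2e^(t)(-1,1).

u(t) = -C_2e^(t), v(t) = C_1e^(2t) + C_2e^(t)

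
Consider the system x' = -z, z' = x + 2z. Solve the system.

Coefficient matrix A = [[0, -1], [1, 2]].
Characteristic polynomial det(A - λI) = λ^2 - 2λ + 1 = 0.
Single eigenvalue λ = 1 with algebraic multiplicity 2.
Eigenvector v = (-1,1); generalized eigenvector w with (A-λI)w=v is (1,0).
General solution: e^(t)[C_1·v + C_2·(t·v + w)].

x(t) = -C_1e^(t) - C_2te^(t) + C_2e^(t), z(t) = C_1e^(t) + C_2te^(t)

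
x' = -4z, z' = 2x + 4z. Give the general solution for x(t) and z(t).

Coefficient matrix A = [[0, -4], [2, 4]].
Characteristic polynomial det(A - λI) = λ^2 - 4λ + 8 = 0.
Eigenvalues λ = 2 ± 2i (complex conjugate pair).
For λ=2+2i: an eigenvector is (-1,1) - i(-1,0) = (-1 + i, 1).
A real fundamental pair from Re and Im of e^((2+2i)t)v: X_1 = e^(2t)(cos(2t)·(-1,1) + sin(2t)·(-1,0)), X_2 = e^(2t)(sin(2t)·(-1,1) - cos(2t)·(-1,0)).
General solution: c_1X_1 + c_2X_2.

x(t) = -c_1e^(2t)sin(2t) - c_1e^(2t)cos(2t) - c_2e^(2t)sin(2t) + c_2e^(2t)cos(2t), z(t) = c_1e^(2t)cos(2t) + c_2e^(2t)sin(2t)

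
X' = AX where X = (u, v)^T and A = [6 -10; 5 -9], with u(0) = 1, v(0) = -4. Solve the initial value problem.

Coefficient matrix A = [[6, -10], [5, -9]].
Characteristic polynomial det(A - λI) = λ^2 + 3λ - 4 = 0.
Eigenvalues λ = -4, 1.
For λ=-4: (A-λI) row 1 is [10, -10], so an eigenvector is (1, 1).
For λ=1: (A-λI) row 1 is [5, -10], so an eigenvector is (-2, -1).
General solution: c_1e^(-4t)(1,1) + c_2e^(t)(-2,-1).
Applying u(0)=1, v(0)=-4 gives c_1=-9, c_2=-5.

u(t) = 10e^(t) - 9e^(-4t), v(t) = 5e^(t) - 9e^(-4t)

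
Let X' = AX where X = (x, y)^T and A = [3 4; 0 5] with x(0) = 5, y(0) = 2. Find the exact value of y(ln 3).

486

A = [[3,4],[0,5]]; eigenvalues λ = 5, 3.
Eigenvectors: (-2,-1) for λ=5, (1,0) for λ=3.
From the initial condition, c_1 = -2, c_2 = 1.
y(ln 3) = (-2)(3^5)(-1) + (1)(3^3)(0) = 486.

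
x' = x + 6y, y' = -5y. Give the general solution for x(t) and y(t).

Coefficient matrix A = [[1, 6], [0, -5]].
Characteristic polynomial det(A - λI) = λ^2 + 4λ - 5 = 0.
Eigenvalues λ = 1, -5.
For λ=1: (A-λI) row 1 is [0, 6], so an eigenvector is (-1, 0).
For λ=-5: (A-λI) row 1 is [6, 6], so an eigenvector is (1, -1).
General solution: c_1e^(t)(-1,0) + c_2e^(-5t)(1,-1).

x(t) = -c_1e^(t) + c_2e^(-5t), y(t) = -c_2e^(-5t)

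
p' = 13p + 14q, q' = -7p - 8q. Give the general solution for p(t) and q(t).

p(t) = -2C_1e^(6t) + C_2e^(-t), q(t) = C_1e^(6t) - C_2e^(-t)

Coefficient matrix A = [[13, 14], [-7, -8]].
Characteristic polynomial det(A - λI) = λ^2 - 5λ - 6 = 0.
Eigenvalues λ = 6, -1.
For λ=6: (A-λI) row 1 is [7, 14], so an eigenvector is (-2, 1).
For λ=-1: (A-λI) row 1 is [14, 14], so an eigenvector is (1, -1).
General solution: C_1e^(6t)(-2,1) + C_2e^(-t)(1,-1).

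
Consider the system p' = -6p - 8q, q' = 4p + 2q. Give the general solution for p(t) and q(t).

Coefficient matrix A = [[-6, -8], [4, 2]].
Characteristic polynomial det(A - λI) = λ^2 + 4λ + 20 = 0.
Eigenvalues λ = -2 ± 4i (complex conjugate pair).
For λ=-2+4i: an eigenvector is (-1,0) - i(1,-1) = (-1 - i, 0 + i).
A real fundamental pair from Re and Im of e^((-2+4i)t)v: X_1 = e^(-2t)(cos(4t)·(-1,0) + sin(4t)·(1,-1)), X_2 = e^(-2t)(sin(4t)·(-1,0) - cos(4t)·(1,-1)).
General solution: C_1X_1 + C_2X_2.

p(t) = C_1e^(-2t)sin(4t) - C_1e^(-2t)cos(4t) - C_2e^(-2t)sin(4t) - C_2e^(-2t)cos(4t), q(t) = -C_1e^(-2t)sin(4t) + C_2e^(-2t)cos(4t)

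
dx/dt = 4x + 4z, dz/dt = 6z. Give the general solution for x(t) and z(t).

x(t) = 2C_1e^(6t) - C_2e^(4t), z(t) = C_1e^(6t)

Coefficient matrix A = [[4, 4], [0, 6]].
Characteristic polynomial det(A - λI) = λ^2 - 10λ + 24 = 0.
Eigenvalues λ = 6, 4.
For λ=6: (A-λI) row 1 is [-2, 4], so an eigenvector is (2, 1).
For λ=4: (A-λI) row 1 is [0, 4], so an eigenvector is (-1, 0).
General solution: C_1e^(6t)(2,1) + C_2e^(4t)(-1,0).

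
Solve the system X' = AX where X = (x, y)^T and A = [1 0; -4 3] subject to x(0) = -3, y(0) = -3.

x(t) = -3e^(t), y(t) = 3e^(3t) - 6e^(t)

Coefficient matrix A = [[1, 0], [-4, 3]].
Characteristic polynomial det(A - λI) = λ^2 - 4λ + 3 = 0.
Eigenvalues λ = 1, 3.
For λ=1: (A-λI) row 2 is [-4, 2], so an eigenvector is (-1, -2).
For λ=3: (A-λI) row 1 is [-2, 0], so an eigenvector is (0, -1).
General solution: C_1e^(t)(-1,-2) + C_2e^(3t)(0,-1).
Applying x(0)=-3, y(0)=-3 gives C_1=3, C_2=-3.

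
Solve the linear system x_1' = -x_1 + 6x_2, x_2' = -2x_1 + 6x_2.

x_1(t) = -3c_1e^(3t) + 2c_2e^(2t), x_2(t) = -2c_1e^(3t) + c_2e^(2t)

Coefficient matrix A = [[-1, 6], [-2, 6]].
Characteristic polynomial det(A - λI) = λ^2 - 5λ + 6 = 0.
Eigenvalues λ = 3, 2.
For λ=3: (A-λI) row 1 is [-4, 6], so an eigenvector is (-3, -2).
For λ=2: (A-λI) row 1 is [-3, 6], so an eigenvector is (2, 1).
General solution: c_1e^(3t)(-3,-2) + c_2e^(2t)(2,1).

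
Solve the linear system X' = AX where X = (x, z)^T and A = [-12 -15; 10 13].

Coefficient matrix A = [[-12, -15], [10, 13]].
Characteristic polynomial det(A - λI) = λ^2 - λ - 6 = 0.
Eigenvalues λ = 3, -2.
For λ=3: (A-λI) row 1 is [-15, -15], so an eigenvector is (-1, 1).
For λ=-2: (A-λI) row 1 is [-10, -15], so an eigenvector is (-3, 2).
General solution: K_1e^(3t)(-1,1) + K_2e^(-2t)(-3,2).

x(t) = -K_1e^(3t) - 3K_2e^(-2t), z(t) = K_1e^(3t) + 2K_2e^(-2t)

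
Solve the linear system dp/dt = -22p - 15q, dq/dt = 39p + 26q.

p(t) = -2C_1e^(2t)sin(3t) - C_1e^(2t)cos(3t) - C_2e^(2t)sin(3t) + 2C_2e^(2t)cos(3t), q(t) = 3C_1e^(2t)sin(3t) + 2C_1e^(2t)cos(3t) + 2C_2e^(2t)sin(3t) - 3C_2e^(2t)cos(3t)

Coefficient matrix A = [[-22, -15], [39, 26]].
Characteristic polynomial det(A - λI) = λ^2 - 4λ + 13 = 0.
Eigenvalues λ = 2 ± 3i (complex conjugate pair).
For λ=2+3i: an eigenvector is (-1,2) - i(-2,3) = (-1 + 2i, 2 - 3i).
A real fundamental pair from Re and Im of e^((2+3i)t)v: X_1 = e^(2t)(cos(3t)·(-1,2) + sin(3t)·(-2,3)), X_2 = e^(2t)(sin(3t)·(-1,2) - cos(3t)·(-2,3)).
General solution: C_1X_1 + C_2X_2.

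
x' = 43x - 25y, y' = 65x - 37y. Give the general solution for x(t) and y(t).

Coefficient matrix A = [[43, -25], [65, -37]].
Characteristic polynomial det(A - λI) = λ^2 - 6λ + 34 = 0.
Eigenvalues λ = 3 ± 5i (complex conjugate pair).
For λ=3+5i: an eigenvector is (-2,-3) - i(-1,-2) = (-2 + i, -3 + 2i).
A real fundamental pair from Re and Im of e^((3+5i)t)v: X_1 = e^(3t)(cos(5t)·(-2,-3) + sin(5t)·(-1,-2)), X_2 = e^(3t)(sin(5t)·(-2,-3) - cos(5t)·(-1,-2)).
General solution: c_1X_1 + c_2X_2.

x(t) = -c_1e^(3t)sin(5t) - 2c_1e^(3t)cos(5t) - 2c_2e^(3t)sin(5t) + c_2e^(3t)cos(5t), y(t) = -2c_1e^(3t)sin(5t) - 3c_1e^(3t)cos(5t) - 3c_2e^(3t)sin(5t) + 2c_2e^(3t)cos(5t)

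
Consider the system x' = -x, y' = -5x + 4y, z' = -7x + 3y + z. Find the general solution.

x(t) = K_2e^(-t), y(t) = K_1e^(4t) + K_2e^(-t), z(t) = K_1e^(4t) + 2K_2e^(-t) + K_3e^(t)

Coefficient matrix A = [[-1, 0, 0], [-5, 4, 0], [-7, 3, 1]].
det(A - λI) = 0 gives eigenvalues λ = 4, -1, 1.
For λ=4: eigenvector (0,1,1).
For λ=-1: eigenvector (1,1,2).
For λ=1: eigenvector (0,0,1).
General solution: K_1e^(4t)(0,1,1) + K_2e^(-t)(1,1,2) + K_3e^(t)(0,0,1).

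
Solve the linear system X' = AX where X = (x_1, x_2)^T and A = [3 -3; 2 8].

x_1(t) = K_1e^(6t) + 3K_2e^(5t), x_2(t) = -K_1e^(6t) - 2K_2e^(5t)

Coefficient matrix A = [[3, -3], [2, 8]].
Characteristic polynomial det(A - λI) = λ^2 - 11λ + 30 = 0.
Eigenvalues λ = 6, 5.
For λ=6: (A-λI) row 1 is [-3, -3], so an eigenvector is (1, -1).
For λ=5: (A-λI) row 1 is [-2, -3], so an eigenvector is (3, -2).
General solution: K_1e^(6t)(1,-1) + K_2e^(5t)(3,-2).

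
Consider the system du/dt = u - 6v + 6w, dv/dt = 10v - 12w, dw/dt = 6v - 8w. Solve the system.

Coefficient matrix A = [[1, -6, 6], [0, 10, -12], [0, 6, -8]].
det(A - λI) = 0 gives eigenvalues λ = 1, 4, -2.
For λ=1: eigenvector (1,0,0).
For λ=4: eigenvector (-2,2,1).
For λ=-2: eigenvector (0,1,1).
General solution: K_1e^(t)(1,0,0) + K_2e^(4t)(-2,2,1) + K_3e^(-2t)(0,1,1).

u(t) = K_1e^(t) - 2K_2e^(4t), v(t) = 2K_2e^(4t) + K_3e^(-2t), w(t) = K_2e^(4t) + K_3e^(-2t)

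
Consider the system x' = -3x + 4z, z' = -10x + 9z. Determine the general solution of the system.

Coefficient matrix A = [[-3, 4], [-10, 9]].
Characteristic polynomial det(A - λI) = λ^2 - 6λ + 13 = 0.
Eigenvalues λ = 3 ± 2i (complex conjugate pair).
For λ=3+2i: an eigenvector is (1,2) - i(1,1) = (1 - i, 2 - i).
A real fundamental pair from Re and Im of e^((3+2i)t)v: X_1 = e^(3t)(cos(2t)·(1,2) + sin(2t)·(1,1)), X_2 = e^(3t)(sin(2t)·(1,2) - cos(2t)·(1,1)).
General solution: c_1X_1 + c_2X_2.

x(t) = c_1e^(3t)sin(2t) + c_1e^(3t)cos(2t) + c_2e^(3t)sin(2t) - c_2e^(3t)cos(2t), z(t) = c_1e^(3t)sin(2t) + 2c_1e^(3t)cos(2t) + 2c_2e^(3t)sin(2t) - c_2e^(3t)cos(2t)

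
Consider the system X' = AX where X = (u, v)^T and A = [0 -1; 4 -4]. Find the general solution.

u(t) = -K_1e^(-2t) - K_2te^(-2t) - 2K_2e^(-2t), v(t) = -2K_1e^(-2t) - 2K_2te^(-2t) - 3K_2e^(-2t)

Coefficient matrix A = [[0, -1], [4, -4]].
Characteristic polynomial det(A - λI) = λ^2 + 4λ + 4 = 0.
Single eigenvalue λ = -2 with algebraic multiplicity 2.
Eigenvector v = (-1,-2); generalized eigenvector w with (A-λI)w=v is (-2,-3).
General solution: e^(-2t)[K_1·v + K_2·(t·v + w)].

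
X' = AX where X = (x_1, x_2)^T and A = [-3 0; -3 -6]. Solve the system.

Coefficient matrix A = [[-3, 0], [-3, -6]].
Characteristic polynomial det(A - λI) = λ^2 + 9λ + 18 = 0.
Eigenvalues λ = -6, -3.
For λ=-6: (A-λI) row 1 is [3, 0], so an eigenvector is (0, 1).
For λ=-3: (A-λI) row 2 is [-3, -3], so an eigenvector is (-1, 1).
General solution: c_1e^(-6t)(0,1) + c_2e^(-3t)(-1,1).

x_1(t) = -c_2e^(-3t), x_2(t) = c_1e^(-6t) + c_2e^(-3t)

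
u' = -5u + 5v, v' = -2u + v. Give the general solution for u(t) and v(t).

u(t) = -2K_1e^(-2t)sin(t) - K_1e^(-2t)cos(t) - K_2e^(-2t)sin(t) + 2K_2e^(-2t)cos(t), v(t) = -K_1e^(-2t)sin(t) - K_1e^(-2t)cos(t) - K_2e^(-2t)sin(t) + K_2e^(-2t)cos(t)

Coefficient matrix A = [[-5, 5], [-2, 1]].
Characteristic polynomial det(A - λI) = λ^2 + 4λ + 5 = 0.
Eigenvalues λ = -2 ± i (complex conjugate pair).
For λ=-2+i: an eigenvector is (-1,-1) - i(-2,-1) = (-1 + 2i, -1 + i).
A real fundamental pair from Re and Im of e^((-2+i)t)v: X_1 = e^(-2t)(cos(t)·(-1,-1) + sin(t)·(-2,-1)), X_2 = e^(-2t)(sin(t)·(-1,-1) - cos(t)·(-2,-1)).
General solution: K_1X_1 + K_2X_2.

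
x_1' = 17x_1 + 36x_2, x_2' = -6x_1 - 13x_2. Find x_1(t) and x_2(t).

x_1(t) = -2K_1e^(-t) - 3K_2e^(5t), x_2(t) = K_1e^(-t) + K_2e^(5t)

Coefficient matrix A = [[17, 36], [-6, -13]].
Characteristic polynomial det(A - λI) = λ^2 - 4λ - 5 = 0.
Eigenvalues λ = -1, 5.
For λ=-1: (A-λI) row 1 is [18, 36], so an eigenvector is (-2, 1).
For λ=5: (A-λI) row 1 is [12, 36], so an eigenvector is (-3, 1).
General solution: K_1e^(-t)(-2,1) + K_2e^(5t)(-3,1).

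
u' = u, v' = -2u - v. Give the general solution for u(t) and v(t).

u(t) = C_1e^(t), v(t) = -C_1e^(t) + C_2e^(-t)

Coefficient matrix A = [[1, 0], [-2, -1]].
Characteristic polynomial det(A - λI) = λ^2 - 1 = 0.
Eigenvalues λ = 1, -1.
For λ=1: (A-λI) row 2 is [-2, -2], so an eigenvector is (1, -1).
For λ=-1: (A-λI) row 1 is [2, 0], so an eigenvector is (0, 1).
General solution: C_1e^(t)(1,-1) + C_2e^(-t)(0,1).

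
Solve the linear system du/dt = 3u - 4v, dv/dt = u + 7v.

u(t) = 2c_1e^(5t) + 2c_2te^(5t) - 3c_2e^(5t), v(t) = -c_1e^(5t) - c_2te^(5t) + c_2e^(5t)

Coefficient matrix A = [[3, -4], [1, 7]].
Characteristic polynomial det(A - λI) = λ^2 - 10λ + 25 = 0.
Single eigenvalue λ = 5 with algebraic multiplicity 2.
Eigenvector v = (2,-1); generalized eigenvector w with (A-λI)w=v is (-3,1).
General solution: e^(5t)[c_1·v + c_2·(t·v + w)].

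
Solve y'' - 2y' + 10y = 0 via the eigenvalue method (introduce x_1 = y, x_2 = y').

y(t) = C_1e^(t)cos(3t) + C_2e^(t)sin(3t)

Let x_1 = y, x_2 = y'. Then x_1' = x_2 and x_2' = -10x_1 + 2x_2.
A = [[0,1],[-10,2]]; det(A-λI) = λ^2 - 2λ + 10.
Eigenvalues λ = 1 ± 3i.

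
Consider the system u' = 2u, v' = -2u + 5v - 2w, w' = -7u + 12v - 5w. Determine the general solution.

u(t) = K_3e^(2t), v(t) = K_1e^(-t) + K_2e^(t), w(t) = 3K_1e^(-t) + 2K_2e^(t) - K_3e^(2t)

Coefficient matrix A = [[2, 0, 0], [-2, 5, -2], [-7, 12, -5]].
det(A - λI) = 0 gives eigenvalues λ = -1, 1, 2.
For λ=-1: eigenvector (0,1,3).
For λ=1: eigenvector (0,1,2).
For λ=2: eigenvector (1,0,-1).
General solution: K_1e^(-t)(0,1,3) + K_2e^(t)(0,1,2) + K_3e^(2t)(1,0,-1).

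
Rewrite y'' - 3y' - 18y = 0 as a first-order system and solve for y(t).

Let x_1 = y, x_2 = y'. Then x_1' = x_2 and x_2' = 18x_1 + 3x_2.
A = [[0,1],[18,3]]; det(A-λI) = λ^2 - 3λ - 18.
Eigenvalues λ = 6, -3 with eigenvectors (1,6), (1,-3).

y(t) = K_1e^(6t) + K_2e^(-3t)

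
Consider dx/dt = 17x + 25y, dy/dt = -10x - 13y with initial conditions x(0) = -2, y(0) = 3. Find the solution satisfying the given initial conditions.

Coefficient matrix A = [[17, 25], [-10, -13]].
Characteristic polynomial det(A - λI) = λ^2 - 4λ + 29 = 0.
Eigenvalues λ = 2 ± 5i (complex conjugate pair).
For λ=2+5i: an eigenvector is (-2,1) - i(-1,1) = (-2 + i, 1 - i).
A real fundamental pair from Re and Im of e^((2+5i)t)v: X_1 = e^(2t)(cos(5t)·(-2,1) + sin(5t)·(-1,1)), X_2 = e^(2t)(sin(5t)·(-2,1) - cos(5t)·(-1,1)).
General solution: c_1X_1 + c_2X_2.
Applying x(0)=-2, y(0)=3 gives c_1=-1, c_2=-4.

x(t) = 9e^(2t)sin(5t) - 2e^(2t)cos(5t), y(t) = -5e^(2t)sin(5t) + 3e^(2t)cos(5t)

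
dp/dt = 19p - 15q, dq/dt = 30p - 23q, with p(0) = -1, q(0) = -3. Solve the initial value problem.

p(t) = 8e^(-2t)sin(3t) - e^(-2t)cos(3t), q(t) = 11e^(-2t)sin(3t) - 3e^(-2t)cos(3t)

Coefficient matrix A = [[19, -15], [30, -23]].
Characteristic polynomial det(A - λI) = λ^2 + 4λ + 13 = 0.
Eigenvalues λ = -2 ± 3i (complex conjugate pair).
For λ=-2+3i: an eigenvector is (1,1) - i(2,3) = (1 - 2i, 1 - 3i).
A real fundamental pair from Re and Im of e^((-2+3i)t)v: X_1 = e^(-2t)(cos(3t)·(1,1) + sin(3t)·(2,3)), X_2 = e^(-2t)(sin(3t)·(1,1) - cos(3t)·(2,3)).
General solution: K_1X_1 + K_2X_2.
Applying p(0)=-1, q(0)=-3 gives K_1=3, K_2=2.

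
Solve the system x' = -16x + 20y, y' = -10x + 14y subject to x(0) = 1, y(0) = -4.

Coefficient matrix A = [[-16, 20], [-10, 14]].
Characteristic polynomial det(A - λI) = λ^2 + 2λ - 24 = 0.
Eigenvalues λ = 4, -6.
For λ=4: (A-λI) row 1 is [-20, 20], so an eigenvector is (-1, -1).
For λ=-6: (A-λI) row 1 is [-10, 20], so an eigenvector is (2, 1).
General solution: c_1e^(4t)(-1,-1) + c_2e^(-6t)(2,1).
Applying x(0)=1, y(0)=-4 gives c_1=9, c_2=5.

x(t) = -9e^(4t) + 10e^(-6t), y(t) = -9e^(4t) + 5e^(-6t)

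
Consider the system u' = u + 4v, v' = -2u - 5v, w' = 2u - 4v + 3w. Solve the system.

u(t) = 2K_1e^(-t) + K_2e^(-3t), v(t) = -K_1e^(-t) - K_2e^(-3t), w(t) = -2K_1e^(-t) - K_2e^(-3t) + K_3e^(3t)

Coefficient matrix A = [[1, 4, 0], [-2, -5, 0], [2, -4, 3]].
det(A - λI) = 0 gives eigenvalues λ = -1, -3, 3.
For λ=-1: eigenvector (2,-1,-2).
For λ=-3: eigenvector (1,-1,-1).
For λ=3: eigenvector (0,0,1).
General solution: K_1e^(-t)(2,-1,-2) + K_2e^(-3t)(1,-1,-1) + K_3e^(3t)(0,0,1).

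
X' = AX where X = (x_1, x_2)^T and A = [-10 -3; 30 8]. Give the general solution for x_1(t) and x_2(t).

x_1(t) = -c_1e^(-t)cos(3t) - c_2e^(-t)sin(3t), x_2(t) = -c_1e^(-t)sin(3t) + 3c_1e^(-t)cos(3t) + 3c_2e^(-t)sin(3t) + c_2e^(-t)cos(3t)

Coefficient matrix A = [[-10, -3], [30, 8]].
Characteristic polynomial det(A - λI) = λ^2 + 2λ + 10 = 0.
Eigenvalues λ = -1 ± 3i (complex conjugate pair).
For λ=-1+3i: an eigenvector is (-1,3) - i(0,-1) = (-1, 3 + i).
A real fundamental pair from Re and Im of e^((-1+3i)t)v: X_1 = e^(-t)(cos(3t)·(-1,3) + sin(3t)·(0,-1)), X_2 = e^(-t)(sin(3t)·(-1,3) - cos(3t)·(0,-1)).
General solution: c_1X_1 + c_2X_2.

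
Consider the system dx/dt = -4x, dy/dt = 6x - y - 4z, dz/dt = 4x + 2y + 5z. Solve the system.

Coefficient matrix A = [[-4, 0, 0], [6, -1, -4], [4, 2, 5]].
det(A - λI) = 0 gives eigenvalues λ = -4, 3, 1.
For λ=-4: eigenvector (1,-2,0).
For λ=3: eigenvector (0,-1,1).
For λ=1: eigenvector (0,-2,1).
General solution: C_1e^(-4t)(1,-2,0) + C_2e^(3t)(0,-1,1) + C_3e^(t)(0,-2,1).

x(t) = C_1e^(-4t), y(t) = -2C_1e^(-4t) - C_2e^(3t) - 2C_3e^(t), z(t) = C_2e^(3t) + C_3e^(t)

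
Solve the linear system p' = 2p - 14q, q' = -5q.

p(t) = C_1e^(2t) - 2C_2e^(-5t), q(t) = -C_2e^(-5t)

Coefficient matrix A = [[2, -14], [0, -5]].
Characteristic polynomial det(A - λI) = λ^2 + 3λ - 10 = 0.
Eigenvalues λ = 2, -5.
For λ=2: (A-λI) row 1 is [0, -14], so an eigenvector is (1, 0).
For λ=-5: (A-λI) row 1 is [7, -14], so an eigenvector is (-2, -1).
General solution: C_1e^(2t)(1,0) + C_2e^(-5t)(-2,-1).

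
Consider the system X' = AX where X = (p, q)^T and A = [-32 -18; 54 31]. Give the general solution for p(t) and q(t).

Coefficient matrix A = [[-32, -18], [54, 31]].
Characteristic polynomial det(A - λI) = λ^2 + λ - 20 = 0.
Eigenvalues λ = 4, -5.
For λ=4: (A-λI) row 1 is [-36, -18], so an eigenvector is (-1, 2).
For λ=-5: (A-λI) row 1 is [-27, -18], so an eigenvector is (2, -3).
General solution: C_1e^(4t)(-1,2) + C_2e^(-5t)(2,-3).

p(t) = -C_1e^(4t) + 2C_2e^(-5t), q(t) = 2C_1e^(4t) - 3C_2e^(-5t)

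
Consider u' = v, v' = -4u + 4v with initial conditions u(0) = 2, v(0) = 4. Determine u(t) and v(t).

Coefficient matrix A = [[0, 1], [-4, 4]].
Characteristic polynomial det(A - λI) = λ^2 - 4λ + 4 = 0.
Single eigenvalue λ = 2 with algebraic multiplicity 2.
Eigenvector v = (-1,-2); generalized eigenvector w with (A-λI)w=v is (0,-1).
General solution: e^(2t)[C_1·v + C_2·(t·v + w)].
Applying u(0)=2, v(0)=4 gives C_1=-2, C_2=0.

u(t) = 2e^(2t), v(t) = 4e^(2t)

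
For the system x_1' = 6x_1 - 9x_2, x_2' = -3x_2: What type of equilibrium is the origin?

saddle

A = [[6,-9],[0,-3]]; det(A-λI) = λ^2 - 3λ - 18.
λ = 6, -3: opposite signs.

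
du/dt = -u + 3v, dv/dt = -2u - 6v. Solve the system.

u(t) = -3c_1e^(-3t) - c_2e^(-4t), v(t) = 2c_1e^(-3t) + c_2e^(-4t)

Coefficient matrix A = [[-1, 3], [-2, -6]].
Characteristic polynomial det(A - λI) = λ^2 + 7λ + 12 = 0.
Eigenvalues λ = -3, -4.
For λ=-3: (A-λI) row 1 is [2, 3], so an eigenvector is (-3, 2).
For λ=-4: (A-λI) row 1 is [3, 3], so an eigenvector is (-1, 1).
General solution: c_1e^(-3t)(-3,2) + c_2e^(-4t)(-1,1).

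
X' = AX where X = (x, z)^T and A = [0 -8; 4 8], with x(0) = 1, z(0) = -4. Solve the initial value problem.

Coefficient matrix A = [[0, -8], [4, 8]].
Characteristic polynomial det(A - λI) = λ^2 - 8λ + 32 = 0.
Eigenvalues λ = 4 ± 4i (complex conjugate pair).
For λ=4+4i: an eigenvector is (1,-1) - i(1,0) = (1 - i, -1).
A real fundamental pair from Re and Im of e^((4+4i)t)v: X_1 = e^(4t)(cos(4t)·(1,-1) + sin(4t)·(1,0)), X_2 = e^(4t)(sin(4t)·(1,-1) - cos(4t)·(1,0)).
General solution: C_1X_1 + C_2X_2.
Applying x(0)=1, z(0)=-4 gives C_1=4, C_2=3.

x(t) = 7e^(4t)sin(4t) + e^(4t)cos(4t), z(t) = -3e^(4t)sin(4t) - 4e^(4t)cos(4t)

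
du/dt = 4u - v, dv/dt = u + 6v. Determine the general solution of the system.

Coefficient matrix A = [[4, -1], [1, 6]].
Characteristic polynomial det(A - λI) = λ^2 - 10λ + 25 = 0.
Single eigenvalue λ = 5 with algebraic multiplicity 2.
Eigenvector v = (1,-1); generalized eigenvector w with (A-λI)w=v is (2,-3).
General solution: e^(5t)[C_1·v + C_2·(t·v + w)].

u(t) = C_1e^(5t) + C_2te^(5t) + 2C_2e^(5t), v(t) = -C_1e^(5t) - C_2te^(5t) - 3C_2e^(5t)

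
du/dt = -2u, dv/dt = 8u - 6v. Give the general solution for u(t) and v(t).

u(t) = -c_2e^(-2t), v(t) = -c_1e^(-6t) - 2c_2e^(-2t)

Coefficient matrix A = [[-2, 0], [8, -6]].
Characteristic polynomial det(A - λI) = λ^2 + 8λ + 12 = 0.
Eigenvalues λ = -6, -2.
For λ=-6: (A-λI) row 1 is [4, 0], so an eigenvector is (0, -1).
For λ=-2: (A-λI) row 2 is [8, -4], so an eigenvector is (-1, -2).
General solution: c_1e^(-6t)(0,-1) + c_2e^(-2t)(-1,-2).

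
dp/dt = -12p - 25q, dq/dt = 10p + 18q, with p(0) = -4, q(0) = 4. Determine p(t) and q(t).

p(t) = -8e^(3t)sin(5t) - 4e^(3t)cos(5t), q(t) = 4e^(3t)sin(5t) + 4e^(3t)cos(5t)

Coefficient matrix A = [[-12, -25], [10, 18]].
Characteristic polynomial det(A - λI) = λ^2 - 6λ + 34 = 0.
Eigenvalues λ = 3 ± 5i (complex conjugate pair).
For λ=3+5i: an eigenvector is (-2,1) - i(1,-1) = (-2 - i, 1 + i).
A real fundamental pair from Re and Im of e^((3+5i)t)v: X_1 = e^(3t)(cos(5t)·(-2,1) + sin(5t)·(1,-1)), X_2 = e^(3t)(sin(5t)·(-2,1) - cos(5t)·(1,-1)).
General solution: c_1X_1 + c_2X_2.
Applying p(0)=-4, q(0)=4 gives c_1=0, c_2=4.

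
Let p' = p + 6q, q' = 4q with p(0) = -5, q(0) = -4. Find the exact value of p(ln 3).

-639

A = [[1,6],[0,4]]; eigenvalues λ = 1, 4.
Eigenvectors: (-1,0) for λ=1, (-2,-1) for λ=4.
From the initial condition, c_1 = -3, c_2 = 4.
p(ln 3) = (-3)(3^1)(-1) + (4)(3^4)(-2) = -639.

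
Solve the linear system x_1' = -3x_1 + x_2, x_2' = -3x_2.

Coefficient matrix A = [[-3, 1], [0, -3]].
Characteristic polynomial det(A - λI) = λ^2 + 6λ + 9 = 0.
Single eigenvalue λ = -3 with algebraic multiplicity 2.
Eigenvector v = (-1,0); generalized eigenvector w with (A-λI)w=v is (-3,-1).
General solution: e^(-3t)[c_1·v + c_2·(t·v + w)].

x_1(t) = -c_1e^(-3t) - c_2te^(-3t) - 3c_2e^(-3t), x_2(t) = -c_2e^(-3t)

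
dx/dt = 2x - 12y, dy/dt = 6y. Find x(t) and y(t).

x(t) = -3C_1e^(6t) + C_2e^(2t), y(t) = C_1e^(6t)

Coefficient matrix A = [[2, -12], [0, 6]].
Characteristic polynomial det(A - λI) = λ^2 - 8λ + 12 = 0.
Eigenvalues λ = 6, 2.
For λ=6: (A-λI) row 1 is [-4, -12], so an eigenvector is (-3, 1).
For λ=2: (A-λI) row 1 is [0, -12], so an eigenvector is (1, 0).
General solution: C_1e^(6t)(-3,1) + C_2e^(2t)(1,0).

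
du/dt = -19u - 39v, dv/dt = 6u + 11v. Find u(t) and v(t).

u(t) = -2K_1e^(-4t)sin(3t) + 3K_1e^(-4t)cos(3t) + 3K_2e^(-4t)sin(3t) + 2K_2e^(-4t)cos(3t), v(t) = K_1e^(-4t)sin(3t) - K_1e^(-4t)cos(3t) - K_2e^(-4t)sin(3t) - K_2e^(-4t)cos(3t)

Coefficient matrix A = [[-19, -39], [6, 11]].
Characteristic polynomial det(A - λI) = λ^2 + 8λ + 25 = 0.
Eigenvalues λ = -4 ± 3i (complex conjugate pair).
For λ=-4+3i: an eigenvector is (3,-1) - i(-2,1) = (3 + 2i, -1 - i).
A real fundamental pair from Re and Im of e^((-4+3i)t)v: X_1 = e^(-4t)(cos(3t)·(3,-1) + sin(3t)·(-2,1)), X_2 = e^(-4t)(sin(3t)·(3,-1) - cos(3t)·(-2,1)).
General solution: K_1X_1 + K_2X_2.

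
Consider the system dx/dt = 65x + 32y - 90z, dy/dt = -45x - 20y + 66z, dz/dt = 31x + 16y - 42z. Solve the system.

x(t) = 2c_1e^(4t) - 4c_2e^(-4t) - 3c_3e^(3t), y(t) = -c_1e^(4t) + 3c_2e^(-4t) + 3c_3e^(3t), z(t) = c_1e^(4t) - 2c_2e^(-4t) - c_3e^(3t)

Coefficient matrix A = [[65, 32, -90], [-45, -20, 66], [31, 16, -42]].
det(A - λI) = 0 gives eigenvalues λ = 4, -4, 3.
For λ=4: eigenvector (2,-1,1).
For λ=-4: eigenvector (-4,3,-2).
For λ=3: eigenvector (-3,3,-1).
General solution: c_1e^(4t)(2,-1,1) + c_2e^(-4t)(-4,3,-2) + c_3e^(3t)(-3,3,-1).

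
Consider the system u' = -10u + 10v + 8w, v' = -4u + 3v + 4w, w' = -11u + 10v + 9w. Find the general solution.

u(t) = 2C_1e^(3t) + C_2e^(-2t) - 4C_3e^(t), v(t) = C_1e^(3t) - 2C_3e^(t), w(t) = 2C_1e^(3t) + C_2e^(-2t) - 3C_3e^(t)

Coefficient matrix A = [[-10, 10, 8], [-4, 3, 4], [-11, 10, 9]].
det(A - λI) = 0 gives eigenvalues λ = 3, -2, 1.
For λ=3: eigenvector (2,1,2).
For λ=-2: eigenvector (1,0,1).
For λ=1: eigenvector (-4,-2,-3).
General solution: C_1e^(3t)(2,1,2) + C_2e^(-2t)(1,0,1) + C_3e^(t)(-4,-2,-3).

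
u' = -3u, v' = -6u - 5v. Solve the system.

u(t) = K_1e^(-3t), v(t) = -3K_1e^(-3t) - K_2e^(-5t)

Coefficient matrix A = [[-3, 0], [-6, -5]].
Characteristic polynomial det(A - λI) = λ^2 + 8λ + 15 = 0.
Eigenvalues λ = -3, -5.
For λ=-3: (A-λI) row 2 is [-6, -2], so an eigenvector is (1, -3).
For λ=-5: (A-λI) row 1 is [2, 0], so an eigenvector is (0, -1).
General solution: K_1e^(-3t)(1,-3) + K_2e^(-5t)(0,-1).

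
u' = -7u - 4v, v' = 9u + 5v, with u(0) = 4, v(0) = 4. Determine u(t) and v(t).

Coefficient matrix A = [[-7, -4], [9, 5]].
Characteristic polynomial det(A - λI) = λ^2 + 2λ + 1 = 0.
Single eigenvalue λ = -1 with algebraic multiplicity 2.
Eigenvector v = (-2,3); generalized eigenvector w with (A-λI)w=v is (1,-1).
General solution: e^(-t)[c_1·v + c_2·(t·v + w)].
Applying u(0)=4, v(0)=4 gives c_1=8, c_2=20.

u(t) = -40te^(-t) + 4e^(-t), v(t) = 60te^(-t) + 4e^(-t)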